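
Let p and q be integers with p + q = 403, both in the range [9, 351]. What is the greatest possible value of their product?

40602

pq = p(403 − p) is maximized when p is as near 403/2 as the bounds allow.
Taking p = 201 and q = 202 (both in [9, 351]) gives pq = 40602.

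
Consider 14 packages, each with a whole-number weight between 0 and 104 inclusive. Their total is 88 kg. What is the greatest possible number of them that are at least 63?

1

If k of the values are ≥ 63, the total is ≥ 63k + 0(14 − k).
Setting 63k + 0(14 − k) ≤ 88 gives 63k ≤ 88, so k ≤ 1.
k = 1 is achieved by 1 value at 63 and 13 at 0, total 63; add 25 to one value (staying below 63) to reach 88.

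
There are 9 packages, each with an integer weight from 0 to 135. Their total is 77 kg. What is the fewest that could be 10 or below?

2

Let j be the number exceeding 10. Then the total is ≥ 11·j + 0·(9 − j) = 0 + 11j.
So 11j ≤ 77 and j ≤ 7; hence at least 9 − 7 = 2 are ≤ 10.
Exactly 2 works: 2 values at 0 and 7 at 11 total 77.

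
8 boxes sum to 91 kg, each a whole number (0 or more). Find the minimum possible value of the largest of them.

If every one of the 8 were at most 11, the total would be at most 8 × 11 = 88 < 91.
Achievable: 3 of them at 12 and 5 at 11 total 91.

12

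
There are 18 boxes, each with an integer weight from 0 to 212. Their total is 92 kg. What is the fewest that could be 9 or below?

9

If only k of them are at most 9, the other 18 − k are at least 10, so the total is at least (18 − k)·10 + k·0.
This is ≤ 92, so (18 − k)·10 + 0k ≤ 92, which gives k ≥ 9.
Exactly 9 works: 9 values at 0 and 9 at 10 total 90; raise one of the low values by 2 (still ≤ 9) to hit 92.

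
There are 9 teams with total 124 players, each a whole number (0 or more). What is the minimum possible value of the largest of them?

14

The average is 124/9 > 13, so not all 9 can be 13 or less; the largest is ≥ 14.
Achievable: 7 of them at 14 and 2 at 13 total 124.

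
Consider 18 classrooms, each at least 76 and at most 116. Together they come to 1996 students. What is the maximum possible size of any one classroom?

116

To make one classroom as large as possible, make the other 17 as small as possible.
The other 17 contribute at least 17 × 76 = 1292, leaving at most 1996 − 1292 = 704.
But each classroom is capped at 116, so the maximum is 116.
Achievable: one at 116 and the other 17 totalling 1880, which fits since 17 × 76 ≤ 1880 ≤ 17 × 116.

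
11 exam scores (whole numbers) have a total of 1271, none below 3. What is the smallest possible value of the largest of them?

Some value must be at least ⌈1271/11⌉ = 116, since 11 × 115 = 1265 < 1271.
Equality holds with 6 values of 116 and 5 values of 115.

116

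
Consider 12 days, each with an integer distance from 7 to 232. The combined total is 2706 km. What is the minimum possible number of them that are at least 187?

Each value short of 187 is at most 186, costing at least 232 − 186 = 46 against the maximum total of 2784.
We can afford to lose at most 2784 − 2706 = 78, so at most ⌊78/46⌋ = 1 fall short, and at least 11 are ≥ 187.
Exactly 11 works: 11 values at 232 and 1 at 186 total 2738; lower one of the high values by 32 (still ≥ 187) to hit 2706.

11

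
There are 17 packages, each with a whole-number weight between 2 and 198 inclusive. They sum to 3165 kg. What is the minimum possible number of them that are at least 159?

Each value short of 159 is at most 158, costing at least 198 − 158 = 40 against the maximum total of 3366.
We can afford to lose at most 3366 − 3165 = 201, so at most ⌊201/40⌋ = 5 fall short, and at least 12 are ≥ 159.
Exactly 12 works: 12 values at 198 and 5 at 158 total 3166; lower one of the high values by 1 (still ≥ 159) to hit 3165.

12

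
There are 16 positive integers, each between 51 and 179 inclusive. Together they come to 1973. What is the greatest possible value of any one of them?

179

To make one integer as large as possible, make the other 15 as small as possible.
The other 15 contribute at least 15 × 51 = 765, leaving at most 1973 − 765 = 1208.
But each integer is capped at 179, so the maximum is 179.
Achievable: one at 179 and the other 15 totalling 1794, which fits since 15 × 51 ≤ 1794 ≤ 15 × 179.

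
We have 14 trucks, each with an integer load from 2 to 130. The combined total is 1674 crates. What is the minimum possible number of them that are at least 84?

11

Suppose at most 14 − j of them reach 84; then j values are ≤ 83 and the rest ≤ 130.
The total is then ≤ 83·j + 130·(14 − j) = 1820 − 47j. For this to be ≥ 1674 we need j ≤ 3, so at least 14 − 3 = 11 must reach 84.
Exactly 11 works: 11 values at 130 and 3 at 83 total 1679; lower one of the high values by 5 (still ≥ 84) to hit 1674.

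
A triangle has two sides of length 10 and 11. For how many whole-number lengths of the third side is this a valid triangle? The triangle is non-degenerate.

The triangle inequality gives |10 − 11| < c < 10 + 11, i.e. 1 < c < 21.
So c can be any integer from 2 to 20: 19 values.

19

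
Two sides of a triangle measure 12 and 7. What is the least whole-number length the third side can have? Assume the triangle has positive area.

6

The third side must exceed |12 − 7| = 5.
The smallest integer above 5 is 6.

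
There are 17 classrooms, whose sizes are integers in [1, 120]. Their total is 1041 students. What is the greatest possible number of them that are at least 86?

Suppose k of them are at least 86. Those contribute at least 86 each and the other 17 − k at least 1 each.
So the total is at least 86k + 1(17 − k) = 17 + 85k. This must be ≤ 1041, giving k ≤ 12.
k = 12 is achieved by 12 values at 86 and 5 at 1, total 1037; add 4 to one value (staying below 86) to reach 1041.

12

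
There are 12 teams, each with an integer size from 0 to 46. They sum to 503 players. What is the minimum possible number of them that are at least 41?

4

Suppose at most 12 − j of them reach 41; then j values are ≤ 40 and the rest ≤ 46.
The total is then ≤ 40·j + 46·(12 − j) = 552 − 6j. For this to be ≥ 503 we need j ≤ 8, so at least 12 − 8 = 4 must reach 41.
Exactly 4 works: 4 values at 46 and 8 at 40 total 504; lower one of the high values by 1 (still ≥ 41) to hit 503.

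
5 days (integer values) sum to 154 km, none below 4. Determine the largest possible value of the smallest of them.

The average is 154/5 < 31, so some value is ≤ 30.
Taking 1 copy of 30 and 4 copies of 31 gives exactly 154, so 30 is attained.

30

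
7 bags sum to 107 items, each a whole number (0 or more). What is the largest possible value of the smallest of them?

The 7 values sum to 107, so their minimum is at most ⌊107/7⌋ = 15.
Taking 5 copies of 15 and 2 copies of 16 gives exactly 107, so 15 is attained.

15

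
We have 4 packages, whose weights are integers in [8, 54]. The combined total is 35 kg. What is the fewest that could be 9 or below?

3

If only k of them are at most 9, the other 4 − k are at least 10, so the total is at least (4 − k)·10 + k·8.
This is ≤ 35, so (4 − k)·10 + 8k ≤ 35, which gives k ≥ 3.
Exactly 3 works: 3 values at 8 and 1 at 10 total 34; raise one of the low values by 1 (still ≤ 9) to hit 35.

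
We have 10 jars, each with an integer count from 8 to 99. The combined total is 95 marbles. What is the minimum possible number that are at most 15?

If only k of them are at most 15, the other 10 − k are at least 16, so the total is at least (10 − k)·16 + k·8.
This is ≤ 95, so (10 − k)·16 + 8k ≤ 95, which gives k ≥ 9.
Exactly 9 works: 9 values at 8 and 1 at 16 total 88; raise one of the low values by 7 (still ≤ 15) to hit 95.

9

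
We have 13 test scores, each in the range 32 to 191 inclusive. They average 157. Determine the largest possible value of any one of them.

To make one score as large as possible, make the other 12 as small as possible.
The total is 13 × 157 = 2041.
The other 12 contribute at least 12 × 32 = 384, leaving at most 2041 − 384 = 1657.
But each score is capped at 191, so the maximum is 191.
Achievable: one at 191 and the other 12 totalling 1850, which fits since 12 × 32 ≤ 1850 ≤ 12 × 191.

191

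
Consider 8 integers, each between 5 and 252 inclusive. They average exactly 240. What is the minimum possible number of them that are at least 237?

2

The total is 8 × 240 = 1920.
If only k of them are at least 237, the other 8 − k are at most 236, so the total is at most k·252 + (8 − k)·236.
This must reach 1920, so k·252 + (8 − k)·236 ≥ 1920, giving k ≥ 2.
Exactly 2 works: 2 values at 252 and 6 at 236 total 1920.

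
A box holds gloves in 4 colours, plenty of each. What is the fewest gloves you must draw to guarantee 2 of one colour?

In the worst case you draw 1 of each of the 4 colours: 4 × 1 = 4.
One more forces 2 of some colour, so 4 + 1 = 5.

5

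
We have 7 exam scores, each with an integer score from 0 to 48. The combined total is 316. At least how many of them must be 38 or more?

If only k of them are at least 38, the other 7 − k are at most 37, so the total is at most k·48 + (7 − k)·37.
This must reach 316, so k·48 + (7 − k)·37 ≥ 316, giving k ≥ 6.
Exactly 6 works: 6 values at 48 and 1 at 37 total 325; lower one of the high values by 9 (still ≥ 38) to hit 316.

6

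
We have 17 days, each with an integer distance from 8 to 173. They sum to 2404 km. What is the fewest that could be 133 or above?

4

Suppose at most 17 − j of them reach 133; then j values are ≤ 132 and the rest ≤ 173.
The total is then ≤ 132·j + 173·(17 − j) = 2941 − 41j. For this to be ≥ 2404 we need j ≤ 13, so at least 17 − 13 = 4 must reach 133.
Exactly 4 works: 4 values at 173 and 13 at 132 total 2408; lower one of the high values by 4 (still ≥ 133) to hit 2404.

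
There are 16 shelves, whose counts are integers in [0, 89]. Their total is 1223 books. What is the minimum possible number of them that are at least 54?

Suppose at most 16 − j of them reach 54; then j values are ≤ 53 and the rest ≤ 89.
The total is then ≤ 53·j + 89·(16 − j) = 1424 − 36j. For this to be ≥ 1223 we need j ≤ 5, so at least 16 − 5 = 11 must reach 54.
Exactly 11 works: 11 values at 89 and 5 at 53 total 1244; lower one of the high values by 21 (still ≥ 54) to hit 1223.

11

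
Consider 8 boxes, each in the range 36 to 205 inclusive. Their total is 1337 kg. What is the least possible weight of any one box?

To make one box as small as possible, make the other 7 as large as possible.
The other 7 can take up 7 × 205 = 1435 ≥ 1337 − 36, so one box can sit at its floor of 36.
Achievable: one at 36 and the other 7 totalling 1301, which fits since 7 × 36 ≤ 1301 ≤ 7 × 205.

36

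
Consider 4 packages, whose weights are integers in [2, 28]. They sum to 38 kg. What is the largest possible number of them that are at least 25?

1

Suppose k of them are at least 25. Those contribute at least 25 each and the other 4 − k at least 2 each.
So the total is at least 25k + 2(4 − k) = 8 + 23k. This must be ≤ 38, giving k ≤ 1.
k = 1 is achieved by 1 value at 25 and 3 at 2, total 31; add 7 to one value (staying below 25) to reach 38.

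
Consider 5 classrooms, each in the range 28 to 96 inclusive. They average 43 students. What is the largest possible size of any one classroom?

96

Maximizing one value means minimizing the remaining 4.
The total is 5 × 43 = 215.
The other 4 contribute at least 4 × 28 = 112, leaving at most 215 − 112 = 103.
But each classroom is capped at 96, so the maximum is 96.
Achievable: one at 96 and the other 4 totalling 119, which fits since 4 × 28 ≤ 119 ≤ 4 × 96.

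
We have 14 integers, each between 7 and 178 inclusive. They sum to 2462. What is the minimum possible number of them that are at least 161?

13

If only k of them are at least 161, the other 14 − k are at most 160, so the total is at most k·178 + (14 − k)·160.
This must reach 2462, so k·178 + (14 − k)·160 ≥ 2462, giving k ≥ 13.
Exactly 13 works: 13 values at 178 and 1 at 160 total 2474; lower one of the high values by 12 (still ≥ 161) to hit 2462.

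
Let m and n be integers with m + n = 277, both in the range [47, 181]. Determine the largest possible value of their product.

For a fixed sum, the product mn is largest when m and n are as close as possible.
Taking m = 138 and n = 139 (both in [47, 181]) gives mn = 19182.

19182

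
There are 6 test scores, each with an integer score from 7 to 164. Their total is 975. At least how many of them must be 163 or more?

2

Each value short of 163 is at most 162, costing at least 164 − 162 = 2 against the maximum total of 984.
We can afford to lose at most 984 − 975 = 9, so at most ⌊9/2⌋ = 4 fall short, and at least 2 are ≥ 163.
Exactly 2 works: 2 values at 164 and 4 at 162 total 976; lower one of the high values by 1 (still ≥ 163) to hit 975.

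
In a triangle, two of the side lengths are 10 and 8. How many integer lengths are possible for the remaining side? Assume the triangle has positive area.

The triangle inequality gives |10 − 8| < c < 10 + 8, i.e. 2 < c < 18.
So c can be any integer from 3 to 17: 15 values.

15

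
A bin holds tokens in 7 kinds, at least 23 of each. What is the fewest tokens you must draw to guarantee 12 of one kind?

In the worst case you draw 11 of each of the 7 kinds: 7 × 11 = 77.
One more forces 12 of some kind, so 77 + 1 = 78.

78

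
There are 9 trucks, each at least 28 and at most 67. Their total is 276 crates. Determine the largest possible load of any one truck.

52

Maximizing one value means minimizing the remaining 8.
The other 8 contribute at least 8 × 28 = 224, leaving at most 276 − 224 = 52.
Since 52 ≤ 67, this is achievable: one at 52 and 8 at 28.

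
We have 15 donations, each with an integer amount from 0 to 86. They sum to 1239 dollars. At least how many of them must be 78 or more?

If only k of them are at least 78, the other 15 − k are at most 77, so the total is at most k·86 + (15 − k)·77.
This must reach 1239, so k·86 + (15 − k)·77 ≥ 1239, giving k ≥ 10.
Exactly 10 works: 10 values at 86 and 5 at 77 total 1245; lower one of the high values by 6 (still ≥ 78) to hit 1239.

10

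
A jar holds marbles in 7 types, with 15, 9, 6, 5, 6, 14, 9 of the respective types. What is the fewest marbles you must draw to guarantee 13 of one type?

60

In the worst case you take as many as possible of each type without reaching 13: 12 + 9 + 6 + 5 + 6 + 12 + 9 = 59.
The next one must give 13 of some type, so 59 + 1 = 60.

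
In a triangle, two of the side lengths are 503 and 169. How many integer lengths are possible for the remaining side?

337

The triangle inequality gives |503 − 169| < c < 503 + 169, i.e. 334 < c < 672.
So c can be any integer from 335 to 671: 337 values.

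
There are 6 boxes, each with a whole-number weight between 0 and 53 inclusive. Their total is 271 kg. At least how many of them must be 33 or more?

If only k of them are at least 33, the other 6 − k are at most 32, so the total is at most k·53 + (6 − k)·32.
This must reach 271, so k·53 + (6 − k)·32 ≥ 271, giving k ≥ 4.
Exactly 4 works: 4 values at 53 and 2 at 32 total 276; lower one of the high values by 5 (still ≥ 33) to hit 271.

4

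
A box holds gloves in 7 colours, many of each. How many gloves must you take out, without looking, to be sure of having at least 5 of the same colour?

You could draw 4 of every colour without reaching 5 of any — 28 in all.
One more forces 5 of some colour, so 28 + 1 = 29.

29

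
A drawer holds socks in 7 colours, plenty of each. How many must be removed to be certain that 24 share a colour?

162

In the worst case you draw 23 of each of the 7 colours: 7 × 23 = 161.
One more forces 24 of some colour, so 161 + 1 = 162.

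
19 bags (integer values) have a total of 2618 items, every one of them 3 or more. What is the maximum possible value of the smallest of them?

If every one of the 19 were at least 138, the total would be at least 19 × 138 = 2622 > 2618.
Equality holds with 4 values of 137 and 15 values of 138.

137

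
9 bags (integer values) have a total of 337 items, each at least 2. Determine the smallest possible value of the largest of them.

The 9 values sum to 337, so their maximum is at least ⌈337/9⌉ = 38.
Taking 5 copies of 37 and 4 copies of 38 gives exactly 337, so 38 is attained.

38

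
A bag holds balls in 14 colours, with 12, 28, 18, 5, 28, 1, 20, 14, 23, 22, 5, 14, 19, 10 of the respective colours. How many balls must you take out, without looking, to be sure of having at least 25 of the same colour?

212

In the worst case you take as many as possible of each colour without reaching 25: 12 + 24 + 18 + 5 + 24 + 1 + 20 + 14 + 23 + 22 + 5 + 14 + 19 + 10 = 211.
The next one must give 25 of some colour, so 211 + 1 = 212.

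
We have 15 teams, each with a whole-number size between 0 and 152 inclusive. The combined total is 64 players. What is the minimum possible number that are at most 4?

3

Let j be the number exceeding 4. Then the total is ≥ 5·j + 0·(15 − j) = 0 + 5j.
So 5j ≤ 64 and j ≤ 12; hence at least 15 − 12 = 3 are ≤ 4.
Exactly 3 works: 3 values at 0 and 12 at 5 total 60; raise one of the low values by 4 (still ≤ 4) to hit 64.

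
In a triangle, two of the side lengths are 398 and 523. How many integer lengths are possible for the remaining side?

The triangle inequality gives |398 − 523| < c < 398 + 523, i.e. 125 < c < 921.
So c can be any integer from 126 to 920: 795 values.

795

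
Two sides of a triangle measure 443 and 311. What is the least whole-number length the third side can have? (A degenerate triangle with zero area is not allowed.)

133

The third side must exceed |443 − 311| = 132.
The smallest integer above 132 is 133.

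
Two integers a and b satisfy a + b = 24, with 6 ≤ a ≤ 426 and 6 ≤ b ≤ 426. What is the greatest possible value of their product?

144

With a + b fixed, ab peaks when the two are closest together.
Taking a = 12 and b = 12 (both in [6, 426]) gives ab = 144.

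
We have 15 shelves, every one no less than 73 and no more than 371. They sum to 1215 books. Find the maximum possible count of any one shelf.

193

Maximizing one value means minimizing the remaining 14.
The other 14 contribute at least 14 × 73 = 1022, leaving at most 1215 − 1022 = 193.
Since 193 ≤ 371, this is achievable: one at 193 and 14 at 73.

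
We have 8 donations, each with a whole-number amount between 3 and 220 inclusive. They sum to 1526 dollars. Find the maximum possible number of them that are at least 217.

If k of the values are ≥ 217, the total is ≥ 217k + 3(8 − k).
Setting 217k + 3(8 − k) ≤ 1526 gives 214k ≤ 1502, so k ≤ 7.
k = 7 is achieved by 7 values at 217 and 1 at 3, total 1522; add 4 to one value (staying below 217) to reach 1526.

7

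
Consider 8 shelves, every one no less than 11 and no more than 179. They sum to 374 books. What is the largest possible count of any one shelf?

To make one shelf as large as possible, make the other 7 as small as possible.
The other 7 contribute at least 7 × 11 = 77, leaving at most 374 − 77 = 297.
But each shelf is capped at 179, so the maximum is 179.
Achievable: one at 179 and the other 7 totalling 195, which fits since 7 × 11 ≤ 195 ≤ 7 × 179.

179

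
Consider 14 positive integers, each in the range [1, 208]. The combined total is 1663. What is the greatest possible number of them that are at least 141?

Suppose k of them are at least 141. Those contribute at least 141 each and the other 14 − k at least 1 each.
So the total is at least 141k + 1(14 − k) = 14 + 140k. This must be ≤ 1663, giving k ≤ 11.
k = 11 is achieved by 11 values at 141 and 3 at 1, total 1554; add 109 to one value (staying below 141) to reach 1663.

11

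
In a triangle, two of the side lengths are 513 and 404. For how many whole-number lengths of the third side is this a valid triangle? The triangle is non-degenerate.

The triangle inequality gives |513 − 404| < c < 513 + 404, i.e. 109 < c < 917.
So c can be any integer from 110 to 916: 807 values.

807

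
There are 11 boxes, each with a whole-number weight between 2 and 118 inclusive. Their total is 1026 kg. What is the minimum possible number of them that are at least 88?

3

Suppose at most 11 − j of them reach 88; then j values are ≤ 87 and the rest ≤ 118.
The total is then ≤ 87·j + 118·(11 − j) = 1298 − 31j. For this to be ≥ 1026 we need j ≤ 8, so at least 11 − 8 = 3 must reach 88.
Exactly 3 works: 3 values at 118 and 8 at 87 total 1050; lower one of the high values by 24 (still ≥ 88) to hit 1026.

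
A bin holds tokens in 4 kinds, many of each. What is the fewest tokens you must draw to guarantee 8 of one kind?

You could draw 7 of every kind without reaching 8 of any — 28 in all.
One more forces 8 of some kind, so 28 + 1 = 29.

29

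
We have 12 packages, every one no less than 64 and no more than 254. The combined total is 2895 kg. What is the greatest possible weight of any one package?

To make one package as large as possible, make the other 11 as small as possible.
The other 11 contribute at least 11 × 64 = 704, leaving at most 2895 − 704 = 2191.
But each package is capped at 254, so the maximum is 254.
Achievable: one at 254 and the other 11 totalling 2641, which fits since 11 × 64 ≤ 2641 ≤ 11 × 254.

254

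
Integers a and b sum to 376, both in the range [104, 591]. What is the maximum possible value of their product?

For a fixed sum, the product ab is largest when a and b are as close as possible.
Taking a = 188 and b = 188 (both in [104, 591]) gives ab = 35344.

35344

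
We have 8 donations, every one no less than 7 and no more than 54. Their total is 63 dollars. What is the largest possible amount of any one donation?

Maximizing one value means minimizing the remaining 7.
The other 7 contribute at least 7 × 7 = 49, leaving at most 63 − 49 = 14.
Since 14 ≤ 54, this is achievable: one at 14 and 7 at 7.

14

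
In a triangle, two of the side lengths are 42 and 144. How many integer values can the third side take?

83

The triangle inequality gives |42 − 144| < c < 42 + 144, i.e. 102 < c < 186.
So c can be any integer from 103 to 185: 83 values.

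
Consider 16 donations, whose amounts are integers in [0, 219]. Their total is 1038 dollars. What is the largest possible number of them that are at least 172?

With k values at 172 or above and the rest at least 0, the sum is at least 0 + 172k.
Since the sum is 1038, we need 172k ≤ 1038, i.e. k ≤ 6.
k = 6 is achieved by 6 values at 172 and 10 at 0, total 1032; add 6 to one value (staying below 172) to reach 1038.

6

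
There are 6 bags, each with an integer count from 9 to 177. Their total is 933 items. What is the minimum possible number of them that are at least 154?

Each value short of 154 is at most 153, costing at least 177 − 153 = 24 against the maximum total of 1062.
We can afford to lose at most 1062 − 933 = 129, so at most ⌊129/24⌋ = 5 fall short, and at least 1 are ≥ 154.
Exactly 1 works: 1 value at 177 and 5 at 153 total 942; lower one of the high values by 9 (still ≥ 154) to hit 933.

1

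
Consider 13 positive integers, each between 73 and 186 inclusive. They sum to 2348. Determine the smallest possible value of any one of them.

116

Minimizing one value means maximizing the remaining 12.
The other 12 contribute at most 12 × 186 = 2232, leaving at least 2348 − 2232 = 116.
Since 116 ≥ 73, this is achievable: one at 116 and 12 at 186.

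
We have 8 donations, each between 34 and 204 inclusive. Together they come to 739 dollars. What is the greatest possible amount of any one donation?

To make one donation as large as possible, make the other 7 as small as possible.
The other 7 contribute at least 7 × 34 = 238, leaving at most 739 − 238 = 501.
But each donation is capped at 204, so the maximum is 204.
Achievable: one at 204 and the other 7 totalling 535, which fits since 7 × 34 ≤ 535 ≤ 7 × 204.

204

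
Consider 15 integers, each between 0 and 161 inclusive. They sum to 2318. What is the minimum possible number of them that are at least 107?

Suppose at most 15 − j of them reach 107; then j values are ≤ 106 and the rest ≤ 161.
The total is then ≤ 106·j + 161·(15 − j) = 2415 − 55j. For this to be ≥ 2318 we need j ≤ 1, so at least 15 − 1 = 14 must reach 107.
Exactly 14 works: 14 values at 161 and 1 at 106 total 2360; lower one of the high values by 42 (still ≥ 107) to hit 2318.

14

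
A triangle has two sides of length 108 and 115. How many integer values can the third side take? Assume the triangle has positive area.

215

The triangle inequality gives |108 − 115| < c < 108 + 115, i.e. 7 < c < 223.
So c can be any integer from 8 to 222: 215 values.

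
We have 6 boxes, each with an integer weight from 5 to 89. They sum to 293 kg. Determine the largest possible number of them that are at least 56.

Suppose k of them are at least 56. Those contribute at least 56 each and the other 6 − k at least 5 each.
So the total is at least 56k + 5(6 − k) = 30 + 51k. This must be ≤ 293, giving k ≤ 5.
k = 5 is achieved by 5 values at 56 and 1 at 5, total 285; add 8 to one value (staying below 56) to reach 293.

5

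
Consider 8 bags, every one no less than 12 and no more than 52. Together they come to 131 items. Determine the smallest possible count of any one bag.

To make one bag as small as possible, make the other 7 as large as possible.
The other 7 can take up 7 × 52 = 364 ≥ 131 − 12, so one bag can sit at its floor of 12.
Achievable: one at 12 and the other 7 totalling 119, which fits since 7 × 12 ≤ 119 ≤ 7 × 52.

12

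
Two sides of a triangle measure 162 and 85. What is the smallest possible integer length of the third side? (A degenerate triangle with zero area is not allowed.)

The third side must exceed |162 − 85| = 77.
The smallest integer above 77 is 78.

78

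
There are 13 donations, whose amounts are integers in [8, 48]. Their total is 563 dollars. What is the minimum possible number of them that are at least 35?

9

Each value short of 35 is at most 34, costing at least 48 − 34 = 14 against the maximum total of 624.
We can afford to lose at most 624 − 563 = 61, so at most ⌊61/14⌋ = 4 fall short, and at least 9 are ≥ 35.
Exactly 9 works: 9 values at 48 and 4 at 34 total 568; lower one of the high values by 5 (still ≥ 35) to hit 563.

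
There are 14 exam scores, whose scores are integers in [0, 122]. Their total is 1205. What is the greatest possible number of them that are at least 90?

13

If k of the values are ≥ 90, the total is ≥ 90k + 0(14 − k).
Setting 90k + 0(14 − k) ≤ 1205 gives 90k ≤ 1205, so k ≤ 13.
k = 13 is achieved by 13 values at 90 and 1 at 0, total 1170; add 35 to one value (staying below 90) to reach 1205.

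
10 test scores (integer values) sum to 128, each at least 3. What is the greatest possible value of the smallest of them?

12

The 10 values sum to 128, so their minimum is at most ⌊128/10⌋ = 12.
Equality holds with 2 values of 12 and 8 values of 13.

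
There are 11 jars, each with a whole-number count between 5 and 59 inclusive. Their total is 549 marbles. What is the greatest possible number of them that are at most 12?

Each value at 12 or below falls at least 59 − 12 = 47 short of the ceiling 59.
The ceiling total is 11 × 59 = 649, and we need 549, so at most ⌊(649 − 549)/47⌋ = 2 can be that low.
k = 2 is achieved by 2 values at 12 and 9 at 59, total 555; lower one of the 59's by 6 (still > 12) to reach 549.

2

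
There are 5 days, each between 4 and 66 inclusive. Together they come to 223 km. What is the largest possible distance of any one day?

Maximizing one value means minimizing the remaining 4.
The other 4 contribute at least 4 × 4 = 16, leaving at most 223 − 16 = 207.
But each day is capped at 66, so the maximum is 66.
Achievable: one at 66 and the other 4 totalling 157, which fits since 4 × 4 ≤ 157 ≤ 4 × 66.

66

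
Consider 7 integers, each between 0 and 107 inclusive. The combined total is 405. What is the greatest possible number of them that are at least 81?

With k values at 81 or above and the rest at least 0, the sum is at least 0 + 81k.
Since the sum is 405, we need 81k ≤ 405, i.e. k ≤ 5.
k = 5 is achieved by 5 values at 81 and 2 at 0, total 405.

5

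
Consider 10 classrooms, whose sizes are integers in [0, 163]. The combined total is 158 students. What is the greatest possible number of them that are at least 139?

If k of the values are ≥ 139, the total is ≥ 139k + 0(10 − k).
Setting 139k + 0(10 − k) ≤ 158 gives 139k ≤ 158, so k ≤ 1.
k = 1 is achieved by 1 value at 139 and 9 at 0, total 139; add 19 to one value (staying below 139) to reach 158.

1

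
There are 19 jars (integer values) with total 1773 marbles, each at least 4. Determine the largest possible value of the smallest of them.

The average is 1773/19 < 94, so some value is ≤ 93.
Equality holds with 13 values of 93 and 6 values of 94.

93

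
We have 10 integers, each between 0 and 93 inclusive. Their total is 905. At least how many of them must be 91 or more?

If only k of them are at least 91, the other 10 − k are at most 90, so the total is at most k·93 + (10 − k)·90.
This must reach 905, so k·93 + (10 − k)·90 ≥ 905, giving k ≥ 2.
Exactly 2 works: 2 values at 93 and 8 at 90 total 906; lower one of the high values by 1 (still ≥ 91) to hit 905.

2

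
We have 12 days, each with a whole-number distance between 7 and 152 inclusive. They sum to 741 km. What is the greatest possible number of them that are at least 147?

If k of the values are ≥ 147, the total is ≥ 147k + 7(12 − k).
Setting 147k + 7(12 − k) ≤ 741 gives 140k ≤ 657, so k ≤ 4.
k = 4 is achieved by 4 values at 147 and 8 at 7, total 644; add 97 to one value (staying below 147) to reach 741.

4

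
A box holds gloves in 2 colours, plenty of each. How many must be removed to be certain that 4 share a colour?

7

In the worst case you draw 3 of each of the 2 colours: 2 × 3 = 6.
One more forces 4 of some colour, so 6 + 1 = 7.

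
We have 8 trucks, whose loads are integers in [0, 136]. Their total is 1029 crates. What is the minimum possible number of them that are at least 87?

Suppose at most 8 − j of them reach 87; then j values are ≤ 86 and the rest ≤ 136.
The total is then ≤ 86·j + 136·(8 − j) = 1088 − 50j. For this to be ≥ 1029 we need j ≤ 1, so at least 8 − 1 = 7 must reach 87.
Exactly 7 works: 7 values at 136 and 1 at 86 total 1038; lower one of the high values by 9 (still ≥ 87) to hit 1029.

7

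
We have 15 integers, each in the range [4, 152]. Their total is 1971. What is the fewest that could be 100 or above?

10

Suppose at most 15 − j of them reach 100; then j values are ≤ 99 and the rest ≤ 152.
The total is then ≤ 99·j + 152·(15 − j) = 2280 − 53j. For this to be ≥ 1971 we need j ≤ 5, so at least 15 − 5 = 10 must reach 100.
Exactly 10 works: 10 values at 152 and 5 at 99 total 2015; lower one of the high values by 44 (still ≥ 100) to hit 1971.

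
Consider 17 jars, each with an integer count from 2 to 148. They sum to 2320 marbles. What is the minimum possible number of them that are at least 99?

14

Suppose at most 17 − j of them reach 99; then j values are ≤ 98 and the rest ≤ 148.
The total is then ≤ 98·j + 148·(17 − j) = 2516 − 50j. For this to be ≥ 2320 we need j ≤ 3, so at least 17 − 3 = 14 must reach 99.
Exactly 14 works: 14 values at 148 and 3 at 98 total 2366; lower one of the high values by 46 (still ≥ 99) to hit 2320.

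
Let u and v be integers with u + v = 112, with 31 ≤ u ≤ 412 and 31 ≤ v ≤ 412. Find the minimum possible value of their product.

2511

For a fixed sum, uv is smallest when u and v are as far apart as possible.
The extreme feasible split is u = 31, v = 81, giving uv = 2511.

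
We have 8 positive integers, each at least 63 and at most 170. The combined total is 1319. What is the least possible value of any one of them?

129

Minimizing one value means maximizing the remaining 7.
The other 7 contribute at most 7 × 170 = 1190, leaving at least 1319 − 1190 = 129.
Since 129 ≥ 63, this is achievable: one at 129 and 7 at 170.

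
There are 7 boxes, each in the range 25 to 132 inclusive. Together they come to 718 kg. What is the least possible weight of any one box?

25

To make one box as small as possible, make the other 6 as large as possible.
The other 6 can take up 6 × 132 = 792 ≥ 718 − 25, so one box can sit at its floor of 25.
Achievable: one at 25 and the other 6 totalling 693, which fits since 6 × 25 ≤ 693 ≤ 6 × 132.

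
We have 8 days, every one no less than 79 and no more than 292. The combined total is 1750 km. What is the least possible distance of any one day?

Minimizing one value means maximizing the remaining 7.
The other 7 can take up 7 × 292 = 2044 ≥ 1750 − 79, so one day can sit at its floor of 79.
Achievable: one at 79 and the other 7 totalling 1671, which fits since 7 × 79 ≤ 1671 ≤ 7 × 292.

79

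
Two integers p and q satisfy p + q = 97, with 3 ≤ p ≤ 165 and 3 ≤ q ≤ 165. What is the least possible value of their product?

Since p + q is fixed, pushing one of them to its bound minimizes the product.
The extreme feasible split is p = 3, q = 94, giving pq = 282.

282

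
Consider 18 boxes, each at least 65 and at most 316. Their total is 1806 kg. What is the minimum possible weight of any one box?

Minimizing one value means maximizing the remaining 17.
The other 17 can take up 17 × 316 = 5372 ≥ 1806 − 65, so one box can sit at its floor of 65.
Achievable: one at 65 and the other 17 totalling 1741, which fits since 17 × 65 ≤ 1741 ≤ 17 × 316.

65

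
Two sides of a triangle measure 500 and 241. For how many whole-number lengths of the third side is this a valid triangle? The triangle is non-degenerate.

The triangle inequality gives |500 − 241| < c < 500 + 241, i.e. 259 < c < 741.
So c can be any integer from 260 to 740: 481 values.

481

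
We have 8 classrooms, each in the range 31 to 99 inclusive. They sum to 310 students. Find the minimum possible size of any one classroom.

Minimizing one value means maximizing the remaining 7.
The other 7 can take up 7 × 99 = 693 ≥ 310 − 31, so one classroom can sit at its floor of 31.
Achievable: one at 31 and the other 7 totalling 279, which fits since 7 × 31 ≤ 279 ≤ 7 × 99.

31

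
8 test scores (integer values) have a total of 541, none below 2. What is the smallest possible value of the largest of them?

68

Some value must be at least ⌈541/8⌉ = 68, since 8 × 67 = 536 < 541.
Taking 3 copies of 67 and 5 copies of 68 gives exactly 541, so 68 is attained.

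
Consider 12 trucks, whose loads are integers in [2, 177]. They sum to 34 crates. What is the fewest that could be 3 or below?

7

Let j be the number exceeding 3. Then the total is ≥ 4·j + 2·(12 − j) = 24 + 2j.
So 2j ≤ 10 and j ≤ 5; hence at least 12 − 5 = 7 are ≤ 3.
Exactly 7 works: 7 values at 2 and 5 at 4 total 34.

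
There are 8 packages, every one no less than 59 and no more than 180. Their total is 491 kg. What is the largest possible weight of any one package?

78

Maximizing one value means minimizing the remaining 7.
The other 7 contribute at least 7 × 59 = 413, leaving at most 491 − 413 = 78.
Since 78 ≤ 180, this is achievable: one at 78 and 7 at 59.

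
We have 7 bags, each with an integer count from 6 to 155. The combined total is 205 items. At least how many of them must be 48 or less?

Each value above 48 is at least 49, contributing at least 49 − 6 = 43 above the floor 6.
The sum exceeds the floor total 42 by 163, so at most ⌊163/43⌋ = 3 exceed 48, and at least 4 are ≤ 48.
Exactly 4 works: 4 values at 6 and 3 at 49 total 171; raise one of the low values by 34 (still ≤ 48) to hit 205.

4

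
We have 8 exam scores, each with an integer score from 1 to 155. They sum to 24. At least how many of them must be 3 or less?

Each value above 3 is at least 4, contributing at least 4 − 1 = 3 above the floor 1.
The sum exceeds the floor total 8 by 16, so at most ⌊16/3⌋ = 5 exceed 3, and at least 3 are ≤ 3.
Exactly 3 works: 3 values at 1 and 5 at 4 total 23; raise one of the low values by 1 (still ≤ 3) to hit 24.

3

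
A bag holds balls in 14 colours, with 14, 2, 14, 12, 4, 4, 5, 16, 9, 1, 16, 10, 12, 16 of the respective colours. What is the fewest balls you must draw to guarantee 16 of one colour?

In the worst case you take as many as possible of each colour without reaching 16: 14 + 2 + 14 + 12 + 4 + 4 + 5 + 15 + 9 + 1 + 15 + 10 + 12 + 15 = 132.
The next one must give 16 of some colour, so 132 + 1 = 133.

133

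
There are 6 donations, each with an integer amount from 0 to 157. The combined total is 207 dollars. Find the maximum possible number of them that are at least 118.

Suppose k of them are at least 118. Those contribute at least 118 each and the other 6 − k at least 0 each.
So the total is at least 118k + 0(6 − k) = 0 + 118k. This must be ≤ 207, giving k ≤ 1.
k = 1 is achieved by 1 value at 118 and 5 at 0, total 118; add 89 to one value (staying below 118) to reach 207.

1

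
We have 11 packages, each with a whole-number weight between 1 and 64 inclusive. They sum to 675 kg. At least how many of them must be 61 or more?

If only k of them are at least 61, the other 11 − k are at most 60, so the total is at most k·64 + (11 − k)·60.
This must reach 675, so k·64 + (11 − k)·60 ≥ 675, giving k ≥ 4.
Exactly 4 works: 4 values at 64 and 7 at 60 total 676; lower one of the high values by 1 (still ≥ 61) to hit 675.

4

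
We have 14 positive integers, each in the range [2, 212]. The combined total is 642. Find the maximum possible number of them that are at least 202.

3

Suppose k of them are at least 202. Those contribute at least 202 each and the other 14 − k at least 2 each.
So the total is at least 202k + 2(14 − k) = 28 + 200k. This must be ≤ 642, giving k ≤ 3.
k = 3 is achieved by 3 values at 202 and 11 at 2, total 628; add 14 to one value (staying below 202) to reach 642.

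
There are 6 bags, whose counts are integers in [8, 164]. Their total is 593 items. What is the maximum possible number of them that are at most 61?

Each value at 61 or below falls at least 164 − 61 = 103 short of the ceiling 164.
The ceiling total is 6 × 164 = 984, and we need 593, so at most ⌊(984 − 593)/103⌋ = 3 can be that low.
k = 3 is achieved by 3 values at 61 and 3 at 164, total 675; lower one of the 164's by 82 (still > 61) to reach 593.

3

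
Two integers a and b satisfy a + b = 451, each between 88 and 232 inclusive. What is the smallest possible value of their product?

Since a + b is fixed, pushing one of them to its bound minimizes the product.
At the endpoint a = 219, b = 451 − 219 = 232, so ab = 219 × 232 = 50808.

50808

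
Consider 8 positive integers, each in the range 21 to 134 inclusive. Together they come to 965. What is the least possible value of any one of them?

27

Minimizing one value means maximizing the remaining 7.
The other 7 contribute at most 7 × 134 = 938, leaving at least 965 − 938 = 27.
Since 27 ≥ 21, this is achievable: one at 27 and 7 at 134.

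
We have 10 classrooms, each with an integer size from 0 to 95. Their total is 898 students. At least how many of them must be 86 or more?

Each value short of 86 is at most 85, costing at least 95 − 85 = 10 against the maximum total of 950.
We can afford to lose at most 950 − 898 = 52, so at most ⌊52/10⌋ = 5 fall short, and at least 5 are ≥ 86.
Exactly 5 works: 5 values at 95 and 5 at 85 total 900; lower one of the high values by 2 (still ≥ 86) to hit 898.

5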